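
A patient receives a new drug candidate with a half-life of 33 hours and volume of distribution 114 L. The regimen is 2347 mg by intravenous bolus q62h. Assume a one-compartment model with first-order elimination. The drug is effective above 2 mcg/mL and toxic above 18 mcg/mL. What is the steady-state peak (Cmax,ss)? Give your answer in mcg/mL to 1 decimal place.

28.3 mcg/mL

τ/t½ = 62/33 ≈ 1.8788, so fraction remaining f = (1/2)^(62/33) ≈ 0.2719.
At steady state, accumulation factor R = 1/(1 − e^(−kτ)) ≈ 1.3734.
Each bolus raises the concentration by D/Vd = 2347/114 ≈ 20.588 mcg/mL.
Cmax,ss = C₀/(1 − f) ≈ 20.588/0.7281 ≈ 28.276 mcg/mL.
Peak 28.3 mcg/mL vs MTC 18 mcg/mL: exceeds toxic threshold.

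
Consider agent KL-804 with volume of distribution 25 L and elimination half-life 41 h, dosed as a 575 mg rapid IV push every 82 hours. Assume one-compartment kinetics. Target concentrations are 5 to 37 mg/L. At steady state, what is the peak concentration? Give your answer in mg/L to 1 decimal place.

30.7 mg/L

τ = 82 h = 2 half-lives, so f = (1/2)^2 = 0.25.
At steady state, R = 1/(1 − 0.25) = 4/3.
Single-dose peak C₀ = D/Vd = 575/25 = 23 mg/L.
Steady-state peak Cmax,ss = C₀·R = 23 × 4/3 ≈ 30.667 mg/L.
Peak 30.7 mg/L vs MTC 37 mg/L: below toxic threshold.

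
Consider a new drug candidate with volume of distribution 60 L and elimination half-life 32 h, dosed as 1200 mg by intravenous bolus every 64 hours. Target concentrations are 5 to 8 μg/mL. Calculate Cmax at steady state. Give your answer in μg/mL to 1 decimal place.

26.7 μg/mL

The dosing interval is 2 half-lives, so f = 2^(−2) = 0.25.
Accumulation ratio R = 1/(1 − f) = 1/0.75 = 4/3.
Single-dose peak C₀ = D/Vd = 1200/60 = 20 μg/mL.
Steady-state peak Cmax,ss = C₀·R = 20 × 4/3 ≈ 26.667 μg/mL.
Peak 26.7 μg/mL vs MTC 8 μg/mL: exceeds toxic threshold.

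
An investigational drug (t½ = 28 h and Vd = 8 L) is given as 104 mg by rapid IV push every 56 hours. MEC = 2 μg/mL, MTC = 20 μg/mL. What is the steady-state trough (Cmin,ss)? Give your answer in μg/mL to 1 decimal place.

4.3 μg/mL

τ = 56 h = 2 half-lives, so f = (1/2)^2 = 0.25.
Accumulation ratio R = 1/(1 − f) = 1/0.75 = 4/3.
Single-dose peak C₀ = D/Vd = 104/8 = 13 μg/mL.
Steady-state peak Cmax,ss = C₀·R = 13 × 4/3 ≈ 17.333 μg/mL.
Steady-state trough Cmin,ss = Cmax,ss·f ≈ 17.333 × 0.25 ≈ 4.333 μg/mL.
Trough 4.3 μg/mL vs MEC 2 μg/mL: adequate.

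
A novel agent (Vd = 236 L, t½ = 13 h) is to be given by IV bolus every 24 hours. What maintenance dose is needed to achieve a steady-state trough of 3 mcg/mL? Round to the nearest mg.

1838 mg

τ/t½ = 24/13 ≈ 1.8462, so f = (1/2)^(24/13) ≈ 0.278133.
Cmin,ss = (D/Vd)·f/(1−f), so D = Cmin,ss·Vd·(1−f)/f.
D = 3 × 236 × (1−f)/f ≈ 3 × 236 × 2.59540 ≈ 1837.54 mg.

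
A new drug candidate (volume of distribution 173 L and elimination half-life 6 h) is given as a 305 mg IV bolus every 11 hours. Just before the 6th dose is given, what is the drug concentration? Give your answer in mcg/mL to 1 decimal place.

f = (1/2)^(τ/t½) = (1/2)^(11/6) ≈ 0.2806.
C₀ = D/Vd = 305/173 ≈ 1.763 mcg/mL.
Before the 6th dose, 5 doses have been given. Superposition: Cmin = C₀·(f + f² + … + f^5).
≈ 1.763 × (0.2806 + 0.0787 + 0.0221 + 0.0062 + 0.0017) ≈ 1.763 × 0.3893 ≈ 0.686 mcg/mL.

0.7 mcg/mL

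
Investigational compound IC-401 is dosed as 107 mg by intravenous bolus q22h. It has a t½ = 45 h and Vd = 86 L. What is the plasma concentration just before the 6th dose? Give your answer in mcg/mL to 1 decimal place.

2.5 mcg/mL

f = (1/2)^(τ/t½) = (1/2)^(22/45) ≈ 0.7126.
C₀ = D/Vd = 107/86 ≈ 1.244 mcg/mL.
Before the 6th dose, 5 doses have been given. Superposition: Cmin = C₀·(f + f² + … + f^5).
≈ 1.244 × (0.7126 + 0.5078 + 0.3619 + 0.2579 + 0.1838) ≈ 1.244 × 2.0240 ≈ 2.518 mcg/mL.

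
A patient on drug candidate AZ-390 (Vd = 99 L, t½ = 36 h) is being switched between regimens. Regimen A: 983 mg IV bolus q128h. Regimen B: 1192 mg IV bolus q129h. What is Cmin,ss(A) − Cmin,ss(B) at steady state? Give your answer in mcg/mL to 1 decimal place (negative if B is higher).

Regimen A: f = (1/2)^(128/36) ≈ 0.0850; Cmin,ss = (983/99)·f/(1−f) ≈ 0.922 mcg/mL.
Regimen B: f = (1/2)^(129/36) ≈ 0.0834; Cmin,ss = (1192/99)·f/(1−f) ≈ 1.096 mcg/mL.
Difference ≈ 0.922 − 1.096 ≈ -0.174 mcg/mL.

-0.2 mcg/mL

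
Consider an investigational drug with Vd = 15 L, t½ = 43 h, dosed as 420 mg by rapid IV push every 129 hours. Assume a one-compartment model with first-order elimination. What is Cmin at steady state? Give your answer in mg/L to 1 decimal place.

The dosing interval is 3 half-lives, so f = 2^(−3) = 0.125.
Accumulation ratio R = 1/(1 − f) = 1/0.875 = 8/7.
Single-dose peak C₀ = D/Vd = 420/15 = 28 mg/L.
Steady-state peak Cmax,ss = C₀·R = 28 × 8/7 ≈ 32.000 mg/L.
Steady-state trough Cmin,ss = Cmax,ss·f ≈ 32.000 × 0.125 ≈ 4.000 mg/L.

4.0 mg/L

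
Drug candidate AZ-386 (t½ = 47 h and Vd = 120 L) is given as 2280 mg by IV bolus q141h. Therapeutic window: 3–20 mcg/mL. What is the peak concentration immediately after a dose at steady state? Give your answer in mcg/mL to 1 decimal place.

τ = 141 h = 3 half-lives, so f = (1/2)^3 = 0.125.
Accumulation ratio R = 1/(1 − f) = 1/0.875 = 8/7.
Single-dose peak C₀ = D/Vd = 2280/120 = 19 mcg/mL.
Steady-state peak Cmax,ss = C₀·R = 19 × 8/7 ≈ 21.714 mcg/mL.
Peak 21.7 mcg/mL vs MTC 20 mcg/mL: exceeds toxic threshold.

21.7 mcg/mL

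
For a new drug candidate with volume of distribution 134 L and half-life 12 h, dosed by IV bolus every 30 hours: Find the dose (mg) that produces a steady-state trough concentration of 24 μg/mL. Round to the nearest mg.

14976 mg

τ/t½ = 30/12 ≈ 2.5, so f = (1/2)^(30/12) ≈ 0.176777.
Cmin,ss = (D/Vd)·f/(1−f), so D = Cmin,ss·Vd·(1−f)/f.
D = 24 × 134 × (1−f)/f ≈ 24 × 134 × 4.65684 ≈ 14976.40 mg.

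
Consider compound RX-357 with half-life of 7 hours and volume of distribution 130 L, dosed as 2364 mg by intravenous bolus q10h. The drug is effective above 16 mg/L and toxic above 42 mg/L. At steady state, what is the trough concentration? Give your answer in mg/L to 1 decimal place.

10.7 mg/L

τ/t½ = 10/7 ≈ 1.4286, so fraction remaining f = (1/2)^(10/7) ≈ 0.3715.
Single-dose peak C₀ = D/Vd = 2364/130 ≈ 18.185 mg/L.
Steady-state trough Cmin,ss = C₀·f/(1−f) ≈ 18.185 × 0.3715/0.6285 ≈ 10.749 mg/L.
Trough 10.7 mg/L vs MEC 16 mg/L: subtherapeutic.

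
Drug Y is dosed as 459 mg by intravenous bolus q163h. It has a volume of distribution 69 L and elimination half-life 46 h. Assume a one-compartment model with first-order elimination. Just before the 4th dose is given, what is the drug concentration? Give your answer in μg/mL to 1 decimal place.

0.6 μg/mL

f = (1/2)^(τ/t½) = (1/2)^(163/46) ≈ 0.0858.
C₀ = D/Vd = 459/69 ≈ 6.652 μg/mL.
Before the 4th dose, 3 doses have been given. Superposition: Cmin = C₀·(f + f² + … + f^3).
≈ 6.652 × (0.0858 + 0.0074 + 0.0006) ≈ 6.652 × 0.0938 ≈ 0.624 μg/mL.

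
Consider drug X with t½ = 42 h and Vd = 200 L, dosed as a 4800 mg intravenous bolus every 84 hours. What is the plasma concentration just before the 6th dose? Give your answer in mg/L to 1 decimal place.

8.0 mg/L

f = (1/2)^(τ/t½) = (1/2)^(84/42) ≈ 0.2500.
C₀ = D/Vd = 4800/200 ≈ 24.000 mg/L.
Before the 6th dose, 5 doses have been given. Superposition: Cmin = C₀·(f + f² + … + f^5).
≈ 24.000 × (0.2500 + 0.0625 + 0.0156 + 0.0039 + 0.0010) ≈ 24.000 × 0.3330 ≈ 7.992 mg/L.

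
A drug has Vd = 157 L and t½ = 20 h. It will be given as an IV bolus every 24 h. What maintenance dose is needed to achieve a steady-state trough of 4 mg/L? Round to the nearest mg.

815 mg

τ/t½ = 24/20 ≈ 1.2, so f = (1/2)^(24/20) ≈ 0.435275.
Cmin,ss = (D/Vd)·f/(1−f), so D = Cmin,ss·Vd·(1−f)/f.
D = 4 × 157 × (1−f)/f ≈ 4 × 157 × 1.29740 ≈ 814.77 mg.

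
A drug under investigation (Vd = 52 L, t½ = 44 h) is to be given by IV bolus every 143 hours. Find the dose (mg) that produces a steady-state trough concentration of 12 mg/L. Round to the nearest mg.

τ/t½ = 143/44 ≈ 3.25, so f = (1/2)^(143/44) ≈ 0.105112.
Cmin,ss = (D/Vd)·f/(1−f), so D = Cmin,ss·Vd·(1−f)/f.
D = 12 × 52 × (1−f)/f ≈ 12 × 52 × 8.51366 ≈ 5312.52 mg.

5313 mg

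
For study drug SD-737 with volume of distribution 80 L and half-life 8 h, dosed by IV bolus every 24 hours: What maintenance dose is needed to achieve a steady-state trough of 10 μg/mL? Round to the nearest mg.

5600 mg

τ/t½ = 24/8 ≈ 3, so f = (1/2)^(24/8) ≈ 0.125000.
Cmin,ss = (D/Vd)·f/(1−f), so D = Cmin,ss·Vd·(1−f)/f.
D = 10 × 80 × (1−f)/f ≈ 10 × 80 × 7.00000 ≈ 5600.00 mg.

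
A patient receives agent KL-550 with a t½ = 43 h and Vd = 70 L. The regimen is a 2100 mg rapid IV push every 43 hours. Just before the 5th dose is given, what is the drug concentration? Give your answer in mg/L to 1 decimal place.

f = (1/2)^(τ/t½) = (1/2)^(43/43) ≈ 0.5000.
C₀ = D/Vd = 2100/70 ≈ 30.000 mg/L.
Before the 5th dose, 4 doses have been given. Superposition: Cmin = C₀·(f + f² + … + f^4).
≈ 30.000 × (0.5000 + 0.2500 + 0.1250 + 0.0625) ≈ 30.000 × 0.9375 ≈ 28.125 mg/L.

28.1 mg/L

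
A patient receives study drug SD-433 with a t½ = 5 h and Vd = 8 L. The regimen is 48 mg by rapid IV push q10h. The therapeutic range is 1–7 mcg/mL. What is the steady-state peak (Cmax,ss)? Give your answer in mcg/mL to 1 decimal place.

τ = 10 h = 2 half-lives, so f = (1/2)^2 = 0.25.
Accumulation ratio R = 1/(1 − f) = 1/0.75 = 4/3.
Single-dose peak C₀ = D/Vd = 48/8 = 6 mcg/mL.
Steady-state peak Cmax,ss = C₀·R = 6 × 4/3 ≈ 8.000 mcg/mL.
Peak 8.0 mcg/mL vs MTC 7 mcg/mL: exceeds toxic threshold.

8.0 mcg/mL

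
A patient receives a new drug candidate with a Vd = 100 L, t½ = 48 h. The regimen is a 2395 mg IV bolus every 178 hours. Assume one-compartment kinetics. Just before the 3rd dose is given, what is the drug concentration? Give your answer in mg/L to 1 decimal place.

2.0 mg/L

f = (1/2)^(τ/t½) = (1/2)^(178/48) ≈ 0.0765.
C₀ = D/Vd = 2395/100 ≈ 23.950 mg/L.
Before the 3rd dose, 2 doses have been given. Superposition: Cmin = C₀·(f + f²).
≈ 23.950 × (0.0765 + 0.0059) ≈ 23.950 × 0.0824 ≈ 1.973 mg/L.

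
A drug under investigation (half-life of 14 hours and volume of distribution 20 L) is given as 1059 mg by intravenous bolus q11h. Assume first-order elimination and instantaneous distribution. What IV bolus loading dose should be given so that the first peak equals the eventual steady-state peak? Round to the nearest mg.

f = (1/2)^(11/14) ≈ 0.580065; accumulation ratio R = 1/(1−f) ≈ 2.38132.
Loading dose to hit Cmax,ss on first dose: D_load = D_maint·R ≈ 1059 × 2.38132 ≈ 2521.82 mg.

2522 mg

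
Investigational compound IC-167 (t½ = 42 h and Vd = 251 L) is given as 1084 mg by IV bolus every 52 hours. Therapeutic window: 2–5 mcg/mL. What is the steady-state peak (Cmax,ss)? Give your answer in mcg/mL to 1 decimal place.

τ/t½ = 52/42 ≈ 1.2381, so fraction remaining f = (1/2)^(52/42) ≈ 0.4239.
At steady state, accumulation factor R = 1/(1 − e^(−kτ)) ≈ 1.7358.
Each bolus raises the concentration by D/Vd = 1084/251 ≈ 4.319 mcg/mL.
Steady-state peak Cmax,ss = C₀·R ≈ 4.319 × 1.7358 ≈ 7.497 mcg/mL.
Peak 7.5 mcg/mL vs MTC 5 mcg/mL: exceeds toxic threshold.

7.5 mcg/mL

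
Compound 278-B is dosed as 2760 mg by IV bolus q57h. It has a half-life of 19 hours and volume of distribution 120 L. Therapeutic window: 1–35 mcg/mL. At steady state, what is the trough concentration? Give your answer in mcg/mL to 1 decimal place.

The dosing interval is 3 half-lives, so f = 2^(−3) = 0.125.
At steady state, R = 1/(1 − 0.125) = 8/7.
Single-dose peak C₀ = D/Vd = 2760/120 = 23 mcg/mL.
Steady-state peak Cmax,ss = C₀·R = 23 × 8/7 ≈ 26.286 mcg/mL.
Steady-state trough Cmin,ss = Cmax,ss·f ≈ 26.286 × 0.125 ≈ 3.286 mcg/mL.
Trough 3.3 mcg/mL vs MEC 1 mcg/mL: adequate.

3.3 mcg/mL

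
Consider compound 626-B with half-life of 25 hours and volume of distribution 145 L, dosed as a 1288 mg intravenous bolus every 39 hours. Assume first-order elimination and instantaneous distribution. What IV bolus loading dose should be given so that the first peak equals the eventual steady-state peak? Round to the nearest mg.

1949 mg

f = (1/2)^(39/25) ≈ 0.339151; accumulation ratio R = 1/(1−f) ≈ 1.51320.
Loading dose to hit Cmax,ss on first dose: D_load = D_maint·R ≈ 1288 × 1.51320 ≈ 1949.00 mg.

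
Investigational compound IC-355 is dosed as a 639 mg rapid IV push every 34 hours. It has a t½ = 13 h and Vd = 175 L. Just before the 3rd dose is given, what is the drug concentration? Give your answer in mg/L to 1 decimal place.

0.7 mg/L

f = (1/2)^(τ/t½) = (1/2)^(34/13) ≈ 0.1632.
C₀ = D/Vd = 639/175 ≈ 3.651 mg/L.
Before the 3rd dose, 2 doses have been given. Superposition: Cmin = C₀·(f + f²).
≈ 3.651 × (0.1632 + 0.0266) ≈ 3.651 × 0.1898 ≈ 0.693 mg/L.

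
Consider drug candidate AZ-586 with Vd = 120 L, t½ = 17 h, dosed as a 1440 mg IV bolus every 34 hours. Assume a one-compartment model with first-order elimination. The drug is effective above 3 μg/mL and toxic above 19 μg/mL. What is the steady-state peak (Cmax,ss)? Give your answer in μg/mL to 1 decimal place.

The dosing interval is 2 half-lives, so f = 2^(−2) = 0.25.
Accumulation ratio R = 1/(1 − f) = 1/0.75 = 4/3.
Single-dose peak C₀ = D/Vd = 1440/120 = 12 μg/mL.
Steady-state peak Cmax,ss = C₀·R = 12 × 4/3 ≈ 16.000 μg/mL.
Peak 16.0 μg/mL vs MTC 19 μg/mL: below toxic threshold.

16.0 μg/mL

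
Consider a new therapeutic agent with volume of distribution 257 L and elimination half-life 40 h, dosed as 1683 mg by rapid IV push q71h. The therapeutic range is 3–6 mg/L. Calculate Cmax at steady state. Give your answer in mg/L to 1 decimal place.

9.3 mg/L

Over one 71-h interval, 71/40 ≈ 1.775 half-lives elapse, leaving f ≈ 0.2922 of each dose.
Accumulation ratio R = 1/(1 − f) ≈ 1/0.7078 ≈ 1.4128.
Each bolus raises the concentration by D/Vd = 1683/257 ≈ 6.549 mg/L.
Steady-state peak Cmax,ss = C₀·R ≈ 6.549 × 1.4128 ≈ 9.252 mg/L.
Peak 9.3 mg/L vs MTC 6 mg/L: exceeds toxic threshold.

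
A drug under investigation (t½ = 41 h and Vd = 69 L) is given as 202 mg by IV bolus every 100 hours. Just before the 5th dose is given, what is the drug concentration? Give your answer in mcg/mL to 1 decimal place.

f = (1/2)^(τ/t½) = (1/2)^(100/41) ≈ 0.1844.
C₀ = D/Vd = 202/69 ≈ 2.928 mcg/mL.
Before the 5th dose, 4 doses have been given. Superposition: Cmin = C₀·(f + f² + … + f^4).
≈ 2.928 × (0.1844 + 0.0340 + 0.0063 + 0.0012) ≈ 2.928 × 0.2259 ≈ 0.661 mcg/mL.

0.7 mcg/mL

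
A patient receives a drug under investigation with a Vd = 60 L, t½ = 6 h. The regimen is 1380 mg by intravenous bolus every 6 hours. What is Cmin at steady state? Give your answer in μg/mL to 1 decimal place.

23.0 μg/mL

τ = 6 h = 1 half-life, so f = (1/2)^1 = 0.5.
Accumulation ratio R = 1/(1 − f) = 1/0.5 = 2/1.
Single-dose peak C₀ = D/Vd = 1380/60 = 23 μg/mL.
Steady-state peak Cmax,ss = C₀·R = 23 × 2/1 ≈ 46.000 μg/mL.
Steady-state trough Cmin,ss = Cmax,ss·f ≈ 46.000 × 0.5 ≈ 23.000 μg/mL.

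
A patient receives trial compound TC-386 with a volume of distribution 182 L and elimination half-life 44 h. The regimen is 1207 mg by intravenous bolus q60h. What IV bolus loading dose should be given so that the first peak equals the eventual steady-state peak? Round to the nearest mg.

1974 mg

f = (1/2)^(60/44) ≈ 0.388602; accumulation ratio R = 1/(1−f) ≈ 1.63560.
Loading dose to hit Cmax,ss on first dose: D_load = D_maint·R ≈ 1207 × 1.63560 ≈ 1974.17 mg.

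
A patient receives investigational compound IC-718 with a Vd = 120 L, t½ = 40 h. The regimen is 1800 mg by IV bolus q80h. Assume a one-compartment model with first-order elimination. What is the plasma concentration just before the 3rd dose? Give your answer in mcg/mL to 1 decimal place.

4.7 mcg/mL

f = (1/2)^(τ/t½) = (1/2)^(80/40) ≈ 0.2500.
C₀ = D/Vd = 1800/120 ≈ 15.000 mcg/mL.
Before the 3rd dose, 2 doses have been given. Superposition: Cmin = C₀·(f + f²).
≈ 15.000 × (0.2500 + 0.0625) ≈ 15.000 × 0.3125 ≈ 4.688 mcg/mL.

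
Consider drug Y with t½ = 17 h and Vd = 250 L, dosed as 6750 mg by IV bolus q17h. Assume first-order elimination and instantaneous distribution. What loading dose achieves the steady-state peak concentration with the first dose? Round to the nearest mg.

13500 mg

f = (1/2)^(17/17) ≈ 0.500000; accumulation ratio R = 1/(1−f) ≈ 2.00000.
Loading dose to hit Cmax,ss on first dose: D_load = D_maint·R ≈ 6750 × 2.00000 ≈ 13500.00 mg.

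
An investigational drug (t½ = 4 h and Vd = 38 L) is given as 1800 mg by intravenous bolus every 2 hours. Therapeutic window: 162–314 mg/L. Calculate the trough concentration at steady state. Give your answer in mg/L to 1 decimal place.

Over one 2-h interval, 2/4 ≈ 0.5 half-lives elapse, leaving f ≈ 0.7071 of each dose.
Accumulation ratio R = 1/(1 − f) ≈ 1/0.2929 ≈ 3.4141.
Single-dose peak C₀ = D/Vd = 1800/38 ≈ 47.368 mg/L.
Cmax,ss = C₀/(1 − f) ≈ 47.368/0.2929 ≈ 161.721 mg/L.
One interval later, Cmin,ss = Cmax,ss·e^(−kτ) ≈ 161.721 × 0.7071 ≈ 114.353 mg/L.
Trough 114.4 mg/L vs MEC 162 mg/L: subtherapeutic.

114.4 mg/L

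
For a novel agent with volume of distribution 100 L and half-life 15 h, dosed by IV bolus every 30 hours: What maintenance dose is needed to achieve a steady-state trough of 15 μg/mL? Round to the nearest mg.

τ/t½ = 30/15 ≈ 2, so f = (1/2)^(30/15) ≈ 0.250000.
Cmin,ss = (D/Vd)·f/(1−f), so D = Cmin,ss·Vd·(1−f)/f.
D = 15 × 100 × (1−f)/f ≈ 15 × 100 × 3.00000 ≈ 4500.00 mg.

4500 mg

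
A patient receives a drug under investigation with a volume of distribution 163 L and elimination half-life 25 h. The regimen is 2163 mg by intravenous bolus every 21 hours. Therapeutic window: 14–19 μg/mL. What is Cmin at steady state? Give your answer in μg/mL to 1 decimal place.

Over one 21-h interval, 21/25 ≈ 0.84 half-lives elapse, leaving f ≈ 0.5586 of each dose.
At steady state, accumulation factor R = 1/(1 − e^(−kτ)) ≈ 2.2655.
Single-dose peak C₀ = D/Vd = 2163/163 ≈ 13.270 μg/mL.
Steady-state peak Cmax,ss = C₀·R ≈ 13.270 × 2.2655 ≈ 30.063 μg/mL.
One interval later, Cmin,ss = Cmax,ss·e^(−kτ) ≈ 30.063 × 0.5586 ≈ 16.793 μg/mL.
Trough 16.8 μg/mL vs MEC 14 μg/mL: adequate.

16.8 μg/mL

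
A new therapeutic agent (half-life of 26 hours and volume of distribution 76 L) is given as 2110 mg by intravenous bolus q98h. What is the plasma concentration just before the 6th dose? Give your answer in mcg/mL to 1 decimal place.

f = (1/2)^(τ/t½) = (1/2)^(98/26) ≈ 0.0733.
C₀ = D/Vd = 2110/76 ≈ 27.763 mcg/mL.
Before the 6th dose, 5 doses have been given. Superposition: Cmin = C₀·(f + f² + … + f^5).
≈ 27.763 × (0.0733 + 0.0054 + 0.0004 + 0.0000 + 0.0000) ≈ 27.763 × 0.0791 ≈ 2.196 mcg/mL.

2.2 mcg/mL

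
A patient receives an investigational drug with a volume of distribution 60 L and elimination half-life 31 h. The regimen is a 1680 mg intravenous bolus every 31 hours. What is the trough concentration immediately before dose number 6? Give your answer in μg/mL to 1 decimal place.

27.1 μg/mL

f = (1/2)^(τ/t½) = (1/2)^(31/31) ≈ 0.5000.
C₀ = D/Vd = 1680/60 ≈ 28.000 μg/mL.
Before the 6th dose, 5 doses have been given. Superposition: Cmin = C₀·(f + f² + … + f^5).
≈ 28.000 × (0.5000 + 0.2500 + 0.1250 + 0.0625 + 0.0313) ≈ 28.000 × 0.9688 ≈ 27.126 μg/mL.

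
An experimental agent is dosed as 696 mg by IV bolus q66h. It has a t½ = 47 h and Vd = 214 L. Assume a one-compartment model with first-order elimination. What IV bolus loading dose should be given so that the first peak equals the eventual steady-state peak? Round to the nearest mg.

1119 mg

f = (1/2)^(66/47) ≈ 0.377813; accumulation ratio R = 1/(1−f) ≈ 1.60723.
Loading dose to hit Cmax,ss on first dose: D_load = D_maint·R ≈ 696 × 1.60723 ≈ 1118.63 mg.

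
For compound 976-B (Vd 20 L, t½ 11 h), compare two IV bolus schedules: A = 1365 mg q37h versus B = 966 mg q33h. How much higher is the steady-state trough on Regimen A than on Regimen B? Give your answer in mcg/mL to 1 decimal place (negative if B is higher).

Regimen A: f = (1/2)^(37/11) ≈ 0.0972; Cmin,ss = (1365/20)·f/(1−f) ≈ 7.348 mcg/mL.
Regimen B: f = (1/2)^(33/11) ≈ 0.1250; Cmin,ss = (966/20)·f/(1−f) ≈ 6.900 mcg/mL.
Difference ≈ 7.348 − 6.900 ≈ 0.448 mcg/mL.

0.4 mcg/mL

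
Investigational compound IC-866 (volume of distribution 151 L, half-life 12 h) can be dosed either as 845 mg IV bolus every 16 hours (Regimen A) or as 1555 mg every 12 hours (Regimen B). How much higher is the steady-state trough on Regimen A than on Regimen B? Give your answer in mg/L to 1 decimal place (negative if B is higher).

Regimen A: f = (1/2)^(16/12) ≈ 0.3969; Cmin,ss = (845/151)·f/(1−f) ≈ 3.683 mg/L.
Regimen B: f = (1/2)^(12/12) ≈ 0.5000; Cmin,ss = (1555/151)·f/(1−f) ≈ 10.298 mg/L.
Difference ≈ 3.683 − 10.298 ≈ -6.615 mg/L.

-6.6 mg/L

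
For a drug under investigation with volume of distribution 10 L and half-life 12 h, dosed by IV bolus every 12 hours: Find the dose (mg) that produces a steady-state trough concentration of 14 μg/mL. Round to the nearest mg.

τ/t½ = 12/12 ≈ 1, so f = (1/2)^(12/12) ≈ 0.500000.
Cmin,ss = (D/Vd)·f/(1−f), so D = Cmin,ss·Vd·(1−f)/f.
D = 14 × 10 × (1−f)/f ≈ 14 × 10 × 1.00000 ≈ 140.00 mg.

140 mg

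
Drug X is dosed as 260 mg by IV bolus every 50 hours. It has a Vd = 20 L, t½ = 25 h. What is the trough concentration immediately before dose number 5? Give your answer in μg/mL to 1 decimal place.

f = (1/2)^(τ/t½) = (1/2)^(50/25) ≈ 0.2500.
C₀ = D/Vd = 260/20 ≈ 13.000 μg/mL.
Before the 5th dose, 4 doses have been given. Superposition: Cmin = C₀·(f + f² + … + f^4).
≈ 13.000 × (0.2500 + 0.0625 + 0.0156 + 0.0039) ≈ 13.000 × 0.3320 ≈ 4.316 μg/mL.

4.3 μg/mL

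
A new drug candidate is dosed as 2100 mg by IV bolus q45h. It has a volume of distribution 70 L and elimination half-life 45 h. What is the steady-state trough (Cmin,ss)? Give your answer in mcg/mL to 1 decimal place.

The dosing interval is 1 half-life, so f = 2^(−1) = 0.5.
Accumulation ratio R = 1/(1 − f) = 1/0.5 = 2/1.
Single-dose peak C₀ = D/Vd = 2100/70 = 30 mcg/mL.
Steady-state peak Cmax,ss = C₀·R = 30 × 2/1 ≈ 60.000 mcg/mL.
Steady-state trough Cmin,ss = Cmax,ss·f ≈ 60.000 × 0.5 ≈ 30.000 mcg/mL.

30.0 mcg/mL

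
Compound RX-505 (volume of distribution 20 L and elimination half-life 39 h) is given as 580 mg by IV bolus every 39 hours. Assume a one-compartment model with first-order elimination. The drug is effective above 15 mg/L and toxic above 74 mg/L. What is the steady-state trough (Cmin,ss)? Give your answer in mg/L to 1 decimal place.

29.0 mg/L

The dosing interval is 1 half-life, so f = 2^(−1) = 0.5.
Accumulation ratio R = 1/(1 − f) = 1/0.5 = 2/1.
Single-dose peak C₀ = D/Vd = 580/20 = 29 mg/L.
Steady-state peak Cmax,ss = C₀·R = 29 × 2/1 ≈ 58.000 mg/L.
Steady-state trough Cmin,ss = Cmax,ss·f ≈ 58.000 × 0.5 ≈ 29.000 mg/L.
Trough 29.0 mg/L vs MEC 15 mg/L: adequate.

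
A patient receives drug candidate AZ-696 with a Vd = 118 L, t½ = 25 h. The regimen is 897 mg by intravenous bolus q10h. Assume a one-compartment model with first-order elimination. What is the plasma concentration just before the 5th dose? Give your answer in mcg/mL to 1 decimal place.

f = (1/2)^(τ/t½) = (1/2)^(10/25) ≈ 0.7579.
C₀ = D/Vd = 897/118 ≈ 7.602 mcg/mL.
Before the 5th dose, 4 doses have been given. Superposition: Cmin = C₀·(f + f² + … + f^4).
≈ 7.602 × (0.7579 + 0.5744 + 0.4353 + 0.3299) ≈ 7.602 × 2.0975 ≈ 15.945 mcg/mL.

15.9 mcg/mL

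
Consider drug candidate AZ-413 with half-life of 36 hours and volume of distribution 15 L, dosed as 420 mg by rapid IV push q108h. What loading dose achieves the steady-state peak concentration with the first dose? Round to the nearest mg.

480 mg

f = (1/2)^(108/36) ≈ 0.125000; accumulation ratio R = 1/(1−f) ≈ 1.14286.
Loading dose to hit Cmax,ss on first dose: D_load = D_maint·R ≈ 420 × 1.14286 ≈ 480.00 mg.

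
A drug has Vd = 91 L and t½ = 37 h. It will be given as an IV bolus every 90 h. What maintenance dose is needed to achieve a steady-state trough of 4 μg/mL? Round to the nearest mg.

τ/t½ = 90/37 ≈ 2.4324, so f = (1/2)^(90/37) ≈ 0.185253.
Cmin,ss = (D/Vd)·f/(1−f), so D = Cmin,ss·Vd·(1−f)/f.
D = 4 × 91 × (1−f)/f ≈ 4 × 91 × 4.39802 ≈ 1600.88 mg.

1601 mg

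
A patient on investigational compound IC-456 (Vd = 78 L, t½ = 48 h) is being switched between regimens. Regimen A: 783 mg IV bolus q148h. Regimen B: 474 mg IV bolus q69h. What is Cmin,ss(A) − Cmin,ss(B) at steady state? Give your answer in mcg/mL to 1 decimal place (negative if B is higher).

-2.2 mcg/mL

Regimen A: f = (1/2)^(148/48) ≈ 0.1180; Cmin,ss = (783/78)·f/(1−f) ≈ 1.343 mcg/mL.
Regimen B: f = (1/2)^(69/48) ≈ 0.3692; Cmin,ss = (474/78)·f/(1−f) ≈ 3.557 mcg/mL.
Difference ≈ 1.343 − 3.557 ≈ -2.214 mcg/mL.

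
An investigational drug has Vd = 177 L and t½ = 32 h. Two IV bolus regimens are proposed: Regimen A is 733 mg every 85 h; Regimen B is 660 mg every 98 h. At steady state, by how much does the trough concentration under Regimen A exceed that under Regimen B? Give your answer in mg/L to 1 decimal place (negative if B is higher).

0.3 mg/L

Regimen A: f = (1/2)^(85/32) ≈ 0.1586; Cmin,ss = (733/177)·f/(1−f) ≈ 0.781 mg/L.
Regimen B: f = (1/2)^(98/32) ≈ 0.1197; Cmin,ss = (660/177)·f/(1−f) ≈ 0.507 mg/L.
Difference ≈ 0.781 − 0.507 ≈ 0.274 mg/L.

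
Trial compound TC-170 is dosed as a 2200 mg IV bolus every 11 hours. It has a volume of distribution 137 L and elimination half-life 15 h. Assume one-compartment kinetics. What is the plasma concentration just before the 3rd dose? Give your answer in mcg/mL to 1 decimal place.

15.5 mcg/mL

f = (1/2)^(τ/t½) = (1/2)^(11/15) ≈ 0.6015.
C₀ = D/Vd = 2200/137 ≈ 16.058 mcg/mL.
Before the 3rd dose, 2 doses have been given. Superposition: Cmin = C₀·(f + f²).
≈ 16.058 × (0.6015 + 0.3618) ≈ 16.058 × 0.9633 ≈ 15.469 mcg/mL.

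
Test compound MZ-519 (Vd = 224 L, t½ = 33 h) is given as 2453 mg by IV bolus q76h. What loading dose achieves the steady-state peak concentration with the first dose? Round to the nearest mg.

f = (1/2)^(76/33) ≈ 0.202637; accumulation ratio R = 1/(1−f) ≈ 1.25413.
Loading dose to hit Cmax,ss on first dose: D_load = D_maint·R ≈ 2453 × 1.25413 ≈ 3076.38 mg.

3076 mg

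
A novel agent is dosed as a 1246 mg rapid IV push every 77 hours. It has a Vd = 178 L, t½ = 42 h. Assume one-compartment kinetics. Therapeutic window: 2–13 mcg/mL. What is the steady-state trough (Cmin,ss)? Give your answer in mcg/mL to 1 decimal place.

τ/t½ = 77/42 ≈ 1.8333, so fraction remaining f = (1/2)^(77/42) ≈ 0.2806.
Accumulation ratio R = 1/(1 − f) ≈ 1/0.7194 ≈ 1.3900.
Single-dose peak C₀ = D/Vd = 1246/178 ≈ 7.000 mcg/mL.
Cmax,ss = C₀/(1 − f) ≈ 7.000/0.7194 ≈ 9.730 mcg/mL.
One interval later, Cmin,ss = Cmax,ss·e^(−kτ) ≈ 9.730 × 0.2806 ≈ 2.730 mcg/mL.
Trough 2.7 mcg/mL vs MEC 2 mcg/mL: adequate.

2.7 mcg/mL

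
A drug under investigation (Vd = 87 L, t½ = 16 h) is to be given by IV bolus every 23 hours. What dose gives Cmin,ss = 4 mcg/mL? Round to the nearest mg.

τ/t½ = 23/16 ≈ 1.4375, so f = (1/2)^(23/16) ≈ 0.369207.
Cmin,ss = (D/Vd)·f/(1−f), so D = Cmin,ss·Vd·(1−f)/f.
D = 4 × 87 × (1−f)/f ≈ 4 × 87 × 1.70851 ≈ 594.56 mg.

595 mg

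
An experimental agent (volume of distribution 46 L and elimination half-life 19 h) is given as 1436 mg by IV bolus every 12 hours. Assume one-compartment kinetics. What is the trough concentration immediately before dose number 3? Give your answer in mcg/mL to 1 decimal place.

f = (1/2)^(τ/t½) = (1/2)^(12/19) ≈ 0.6455.
C₀ = D/Vd = 1436/46 ≈ 31.217 mcg/mL.
Before the 3rd dose, 2 doses have been given. Superposition: Cmin = C₀·(f + f²).
≈ 31.217 × (0.6455 + 0.4167) ≈ 31.217 × 1.0622 ≈ 33.159 mcg/mL.

33.2 mcg/mL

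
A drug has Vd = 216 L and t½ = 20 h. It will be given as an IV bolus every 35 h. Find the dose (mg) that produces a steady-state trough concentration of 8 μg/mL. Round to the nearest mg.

τ/t½ = 35/20 ≈ 1.75, so f = (1/2)^(35/20) ≈ 0.297302.
Cmin,ss = (D/Vd)·f/(1−f), so D = Cmin,ss·Vd·(1−f)/f.
D = 8 × 216 × (1−f)/f ≈ 8 × 216 × 2.36358 ≈ 4084.27 mg.

4084 mg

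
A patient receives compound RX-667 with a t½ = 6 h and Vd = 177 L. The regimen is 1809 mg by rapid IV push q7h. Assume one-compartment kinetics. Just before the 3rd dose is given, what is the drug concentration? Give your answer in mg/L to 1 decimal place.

f = (1/2)^(τ/t½) = (1/2)^(7/6) ≈ 0.4454.
C₀ = D/Vd = 1809/177 ≈ 10.220 mg/L.
Before the 3rd dose, 2 doses have been given. Superposition: Cmin = C₀·(f + f²).
≈ 10.220 × (0.4454 + 0.1984) ≈ 10.220 × 0.6438 ≈ 6.580 mg/L.

6.6 mg/L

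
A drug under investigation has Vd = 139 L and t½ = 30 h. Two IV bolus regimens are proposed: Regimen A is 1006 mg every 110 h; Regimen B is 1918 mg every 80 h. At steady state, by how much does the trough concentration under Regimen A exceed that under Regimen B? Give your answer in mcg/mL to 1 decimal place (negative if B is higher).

-2.0 mcg/mL

Regimen A: f = (1/2)^(110/30) ≈ 0.0787; Cmin,ss = (1006/139)·f/(1−f) ≈ 0.618 mcg/mL.
Regimen B: f = (1/2)^(80/30) ≈ 0.1575; Cmin,ss = (1918/139)·f/(1−f) ≈ 2.580 mcg/mL.
Difference ≈ 0.618 − 2.580 ≈ -1.962 mcg/mL.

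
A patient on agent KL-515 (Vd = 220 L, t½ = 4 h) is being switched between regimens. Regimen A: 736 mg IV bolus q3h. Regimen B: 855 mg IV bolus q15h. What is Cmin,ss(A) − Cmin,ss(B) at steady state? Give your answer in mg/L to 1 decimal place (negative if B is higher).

4.6 mg/L

Regimen A: f = (1/2)^(3/4) ≈ 0.5946; Cmin,ss = (736/220)·f/(1−f) ≈ 4.907 mg/L.
Regimen B: f = (1/2)^(15/4) ≈ 0.0743; Cmin,ss = (855/220)·f/(1−f) ≈ 0.312 mg/L.
Difference ≈ 4.907 − 0.312 ≈ 4.595 mg/L.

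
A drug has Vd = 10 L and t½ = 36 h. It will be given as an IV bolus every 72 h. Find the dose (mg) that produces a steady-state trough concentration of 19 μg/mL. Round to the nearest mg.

τ/t½ = 72/36 ≈ 2, so f = (1/2)^(72/36) ≈ 0.250000.
Cmin,ss = (D/Vd)·f/(1−f), so D = Cmin,ss·Vd·(1−f)/f.
D = 19 × 10 × (1−f)/f ≈ 19 × 10 × 3.00000 ≈ 570.00 mg.

570 mg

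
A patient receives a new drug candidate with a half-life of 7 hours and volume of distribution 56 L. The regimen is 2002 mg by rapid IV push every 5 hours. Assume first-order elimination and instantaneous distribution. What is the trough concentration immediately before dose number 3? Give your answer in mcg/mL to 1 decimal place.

f = (1/2)^(τ/t½) = (1/2)^(5/7) ≈ 0.6095.
C₀ = D/Vd = 2002/56 ≈ 35.750 mcg/mL.
Before the 3rd dose, 2 doses have been given. Superposition: Cmin = C₀·(f + f²).
≈ 35.750 × (0.6095 + 0.3715) ≈ 35.750 × 0.9810 ≈ 35.071 mcg/mL.

35.1 mcg/mL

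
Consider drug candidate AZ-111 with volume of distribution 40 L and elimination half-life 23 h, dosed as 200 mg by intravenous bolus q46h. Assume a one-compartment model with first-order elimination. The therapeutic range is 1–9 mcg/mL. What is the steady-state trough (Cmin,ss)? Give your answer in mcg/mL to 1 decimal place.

1.7 mcg/mL

The dosing interval is 2 half-lives, so f = 2^(−2) = 0.25.
At steady state, R = 1/(1 − 0.25) = 4/3.
Single-dose peak C₀ = D/Vd = 200/40 = 5 mcg/mL.
Steady-state peak Cmax,ss = C₀·R = 5 × 4/3 ≈ 6.667 mcg/mL.
Steady-state trough Cmin,ss = Cmax,ss·f ≈ 6.667 × 0.25 ≈ 1.667 mcg/mL.
Trough 1.7 mcg/mL vs MEC 1 mcg/mL: adequate.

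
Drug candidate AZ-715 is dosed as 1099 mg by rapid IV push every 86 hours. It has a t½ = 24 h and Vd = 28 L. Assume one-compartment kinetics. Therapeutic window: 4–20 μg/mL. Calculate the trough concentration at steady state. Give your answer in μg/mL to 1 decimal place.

τ/t½ = 86/24 ≈ 3.5833, so fraction remaining f = (1/2)^(86/24) ≈ 0.0834.
Accumulation ratio R = 1/(1 − f) ≈ 1/0.9166 ≈ 1.0910.
Each bolus raises the concentration by D/Vd = 1099/28 ≈ 39.250 μg/mL.
Steady-state peak Cmax,ss = C₀·R ≈ 39.250 × 1.0910 ≈ 42.822 μg/mL.
Steady-state trough Cmin,ss = Cmax,ss·f ≈ 42.822 × 0.0834 ≈ 3.571 μg/mL.
Trough 3.6 μg/mL vs MEC 4 μg/mL: subtherapeutic.

3.6 μg/mL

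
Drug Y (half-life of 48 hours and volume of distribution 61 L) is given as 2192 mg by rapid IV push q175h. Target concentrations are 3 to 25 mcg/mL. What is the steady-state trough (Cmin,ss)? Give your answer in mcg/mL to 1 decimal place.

3.1 mcg/mL

τ/t½ = 175/48 ≈ 3.6458, so fraction remaining f = (1/2)^(175/48) ≈ 0.0799.
At steady state, accumulation factor R = 1/(1 − e^(−kτ)) ≈ 1.0868.
Single-dose peak C₀ = D/Vd = 2192/61 ≈ 35.934 mcg/mL.
Steady-state peak Cmax,ss = C₀·R ≈ 35.934 × 1.0868 ≈ 39.053 mcg/mL.
One interval later, Cmin,ss = Cmax,ss·e^(−kτ) ≈ 39.053 × 0.0799 ≈ 3.120 mcg/mL.
Trough 3.1 mcg/mL vs MEC 3 mcg/mL: adequate.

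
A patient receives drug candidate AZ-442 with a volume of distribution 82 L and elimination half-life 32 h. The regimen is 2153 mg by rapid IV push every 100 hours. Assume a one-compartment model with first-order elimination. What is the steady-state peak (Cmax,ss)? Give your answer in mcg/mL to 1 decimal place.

29.7 mcg/mL

τ/t½ = 100/32 ≈ 3.125, so fraction remaining f = (1/2)^(100/32) ≈ 0.1146.
At steady state, accumulation factor R = 1/(1 − e^(−kτ)) ≈ 1.1294.
Single-dose peak C₀ = D/Vd = 2153/82 ≈ 26.256 mcg/mL.
Cmax,ss = C₀/(1 − f) ≈ 26.256/0.8854 ≈ 29.654 mcg/mL.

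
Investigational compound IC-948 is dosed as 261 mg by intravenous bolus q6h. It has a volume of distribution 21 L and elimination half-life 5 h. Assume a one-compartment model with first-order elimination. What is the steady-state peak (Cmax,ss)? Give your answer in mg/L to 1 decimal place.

τ/t½ = 6/5 ≈ 1.2, so fraction remaining f = (1/2)^(6/5) ≈ 0.4353.
At steady state, accumulation factor R = 1/(1 − e^(−kτ)) ≈ 1.7709.
Each bolus raises the concentration by D/Vd = 261/21 ≈ 12.429 mg/L.
Steady-state peak Cmax,ss = C₀·R ≈ 12.429 × 1.7709 ≈ 22.011 mg/L.

22.0 mg/L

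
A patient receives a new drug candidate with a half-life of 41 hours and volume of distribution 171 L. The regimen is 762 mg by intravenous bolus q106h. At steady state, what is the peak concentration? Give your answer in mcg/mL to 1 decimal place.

5.3 mcg/mL

k = ln2/t½ = ln2/41 ≈ 0.016906 h⁻¹; fraction remaining f = e^(−kτ) = e^(−0.016906×106) ≈ 0.1666.
At steady state, accumulation factor R = 1/(1 − e^(−kτ)) ≈ 1.1999.
Each bolus raises the concentration by D/Vd = 762/171 ≈ 4.456 mcg/mL.
Cmax,ss = C₀/(1 − f) ≈ 4.456/0.8334 ≈ 5.347 mcg/mL.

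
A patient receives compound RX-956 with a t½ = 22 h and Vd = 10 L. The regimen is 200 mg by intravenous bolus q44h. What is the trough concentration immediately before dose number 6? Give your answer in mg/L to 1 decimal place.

f = (1/2)^(τ/t½) = (1/2)^(44/22) ≈ 0.2500.
C₀ = D/Vd = 200/10 ≈ 20.000 mg/L.
Before the 6th dose, 5 doses have been given. Superposition: Cmin = C₀·(f + f² + … + f^5).
≈ 20.000 × (0.2500 + 0.0625 + 0.0156 + 0.0039 + 0.0010) ≈ 20.000 × 0.3330 ≈ 6.660 mg/L.

6.7 mg/L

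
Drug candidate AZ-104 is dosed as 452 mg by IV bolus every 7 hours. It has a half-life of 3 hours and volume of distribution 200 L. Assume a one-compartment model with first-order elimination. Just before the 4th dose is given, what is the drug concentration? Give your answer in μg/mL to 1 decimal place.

0.6 μg/mL

f = (1/2)^(τ/t½) = (1/2)^(7/3) ≈ 0.1984.
C₀ = D/Vd = 452/200 ≈ 2.260 μg/mL.
Before the 4th dose, 3 doses have been given. Superposition: Cmin = C₀·(f + f² + … + f^3).
≈ 2.260 × (0.1984 + 0.0394 + 0.0078) ≈ 2.260 × 0.2456 ≈ 0.555 μg/mL.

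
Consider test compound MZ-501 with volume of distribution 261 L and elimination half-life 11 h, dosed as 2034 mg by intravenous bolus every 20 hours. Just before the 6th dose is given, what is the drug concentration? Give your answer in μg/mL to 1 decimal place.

3.1 μg/mL

f = (1/2)^(τ/t½) = (1/2)^(20/11) ≈ 0.2836.
C₀ = D/Vd = 2034/261 ≈ 7.793 μg/mL.
Before the 6th dose, 5 doses have been given. Superposition: Cmin = C₀·(f + f² + … + f^5).
≈ 7.793 × (0.2836 + 0.0804 + 0.0228 + 0.0065 + 0.0018) ≈ 7.793 × 0.3951 ≈ 3.079 μg/mL.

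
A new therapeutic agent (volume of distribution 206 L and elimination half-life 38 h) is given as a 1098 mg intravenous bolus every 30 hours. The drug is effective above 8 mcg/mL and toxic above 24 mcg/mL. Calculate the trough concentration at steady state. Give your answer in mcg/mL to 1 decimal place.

7.3 mcg/mL

k = ln2/t½ = ln2/38 ≈ 0.018241 h⁻¹; fraction remaining f = e^(−kτ) = e^(−0.018241×30) ≈ 0.5786.
Accumulation ratio R = 1/(1 − f) ≈ 1/0.4214 ≈ 2.3730.
Single-dose peak C₀ = D/Vd = 1098/206 ≈ 5.330 mcg/mL.
Steady-state peak Cmax,ss = C₀·R ≈ 5.330 × 2.3730 ≈ 12.648 mcg/mL.
Steady-state trough Cmin,ss = Cmax,ss·f ≈ 12.648 × 0.5786 ≈ 7.318 mcg/mL.
Trough 7.3 mcg/mL vs MEC 8 mcg/mL: subtherapeutic.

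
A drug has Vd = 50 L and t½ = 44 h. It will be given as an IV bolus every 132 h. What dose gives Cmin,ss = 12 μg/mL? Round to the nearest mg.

4200 mg

τ/t½ = 132/44 ≈ 3, so f = (1/2)^(132/44) ≈ 0.125000.
Cmin,ss = (D/Vd)·f/(1−f), so D = Cmin,ss·Vd·(1−f)/f.
D = 12 × 50 × (1−f)/f ≈ 12 × 50 × 7.00000 ≈ 4200.00 mg.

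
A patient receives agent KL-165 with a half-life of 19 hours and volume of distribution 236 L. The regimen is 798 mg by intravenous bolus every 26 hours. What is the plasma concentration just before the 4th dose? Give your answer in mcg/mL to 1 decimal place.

f = (1/2)^(τ/t½) = (1/2)^(26/19) ≈ 0.3873.
C₀ = D/Vd = 798/236 ≈ 3.381 mcg/mL.
Before the 4th dose, 3 doses have been given. Superposition: Cmin = C₀·(f + f² + … + f^3).
≈ 3.381 × (0.3873 + 0.1500 + 0.0581) ≈ 3.381 × 0.5954 ≈ 2.013 mcg/mL.

2.0 mcg/mL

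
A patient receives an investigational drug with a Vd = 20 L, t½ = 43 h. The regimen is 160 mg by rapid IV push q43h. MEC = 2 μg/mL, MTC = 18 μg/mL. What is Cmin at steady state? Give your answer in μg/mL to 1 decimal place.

τ = 43 h = 1 half-life, so f = (1/2)^1 = 0.5.
Accumulation ratio R = 1/(1 − f) = 1/0.5 = 2/1.
Single-dose peak C₀ = D/Vd = 160/20 = 8 μg/mL.
Steady-state peak Cmax,ss = C₀·R = 8 × 2/1 ≈ 16.000 μg/mL.
Steady-state trough Cmin,ss = Cmax,ss·f ≈ 16.000 × 0.5 ≈ 8.000 μg/mL.
Trough 8.0 μg/mL vs MEC 2 μg/mL: adequate.

8.0 μg/mL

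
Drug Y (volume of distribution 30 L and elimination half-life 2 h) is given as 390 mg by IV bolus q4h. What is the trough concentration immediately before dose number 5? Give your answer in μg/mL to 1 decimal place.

f = (1/2)^(τ/t½) = (1/2)^(4/2) ≈ 0.2500.
C₀ = D/Vd = 390/30 ≈ 13.000 μg/mL.
Before the 5th dose, 4 doses have been given. Superposition: Cmin = C₀·(f + f² + … + f^4).
≈ 13.000 × (0.2500 + 0.0625 + 0.0156 + 0.0039) ≈ 13.000 × 0.3320 ≈ 4.316 μg/mL.

4.3 μg/mL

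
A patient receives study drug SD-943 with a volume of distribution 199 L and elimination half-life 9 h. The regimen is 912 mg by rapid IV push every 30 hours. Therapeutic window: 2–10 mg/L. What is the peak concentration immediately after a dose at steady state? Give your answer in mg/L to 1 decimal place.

5.1 mg/L

k = ln2/t½ = ln2/9 ≈ 0.077016 h⁻¹; fraction remaining f = e^(−kτ) = e^(−0.077016×30) ≈ 0.0992.
At steady state, accumulation factor R = 1/(1 − e^(−kτ)) ≈ 1.1101.
Single-dose peak C₀ = D/Vd = 912/199 ≈ 4.583 mg/L.
Steady-state peak Cmax,ss = C₀·R ≈ 4.583 × 1.1101 ≈ 5.088 mg/L.
Peak 5.1 mg/L vs MTC 10 mg/L: below toxic threshold.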